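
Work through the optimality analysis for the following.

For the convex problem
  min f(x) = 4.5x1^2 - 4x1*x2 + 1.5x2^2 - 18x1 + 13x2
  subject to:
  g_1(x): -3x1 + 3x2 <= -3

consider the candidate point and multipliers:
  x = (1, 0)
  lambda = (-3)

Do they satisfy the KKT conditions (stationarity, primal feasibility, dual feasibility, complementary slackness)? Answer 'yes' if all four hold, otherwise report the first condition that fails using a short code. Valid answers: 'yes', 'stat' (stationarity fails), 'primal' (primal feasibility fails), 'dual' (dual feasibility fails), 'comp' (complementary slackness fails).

Gradient of f: grad f(x) = Q x + c = (-9, 9)
Constraint values g_i(x) = a_i^T x - b_i:
  g_1((1, 0)) = 0
Stationarity residual: grad f(x) + sum_i lambda_i a_i = (0, 0)
  -> stationarity OK
Primal feasibility (all g_i <= 0): OK
Dual feasibility (all lambda_i >= 0): FAILS
Complementary slackness (lambda_i * g_i(x) = 0 for all i): OK

Verdict: the first failing condition is dual_feasibility -> dual.

dual


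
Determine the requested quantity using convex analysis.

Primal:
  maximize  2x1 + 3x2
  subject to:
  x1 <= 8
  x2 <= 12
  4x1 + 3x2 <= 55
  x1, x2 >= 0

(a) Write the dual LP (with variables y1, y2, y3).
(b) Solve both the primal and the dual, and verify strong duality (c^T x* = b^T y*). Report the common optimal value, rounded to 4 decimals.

The standard primal-dual pair for 'max c^T x s.t. A x <= b, x >= 0' is:
  Dual:  min b^T y  s.t.  A^T y >= c,  y >= 0.

So the dual LP is:
  minimize  8y1 + 12y2 + 55y3
  subject to:
    y1 + 4y3 >= 2
    y2 + 3y3 >= 3
    y1, y2, y3 >= 0

Solving the primal: x* = (4.75, 12).
  primal value c^T x* = 45.5.
Solving the dual: y* = (0, 1.5, 0.5).
  dual value b^T y* = 45.5.
Strong duality: c^T x* = b^T y*. Confirmed.

45.5


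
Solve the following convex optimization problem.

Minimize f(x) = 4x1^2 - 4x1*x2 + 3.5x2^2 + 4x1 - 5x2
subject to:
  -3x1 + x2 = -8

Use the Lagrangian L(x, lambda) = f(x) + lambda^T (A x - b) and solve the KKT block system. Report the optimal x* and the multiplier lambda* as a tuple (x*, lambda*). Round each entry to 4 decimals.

Form the Lagrangian:
  L(x, lambda) = (1/2) x^T Q x + c^T x + lambda^T (A x - b)
Stationarity (grad_x L = 0): Q x + c + A^T lambda = 0.
Primal feasibility: A x = b.

This gives the KKT block system:
  [ Q   A^T ] [ x     ]   [-c ]
  [ A    0  ] [ lambda ] = [ b ]

Solving the linear system:
  x*      = (3.1277, 1.383)
  lambda* = (7.8298)
  f(x*)   = 34.117

x* = (3.1277, 1.383), lambda* = (7.8298)


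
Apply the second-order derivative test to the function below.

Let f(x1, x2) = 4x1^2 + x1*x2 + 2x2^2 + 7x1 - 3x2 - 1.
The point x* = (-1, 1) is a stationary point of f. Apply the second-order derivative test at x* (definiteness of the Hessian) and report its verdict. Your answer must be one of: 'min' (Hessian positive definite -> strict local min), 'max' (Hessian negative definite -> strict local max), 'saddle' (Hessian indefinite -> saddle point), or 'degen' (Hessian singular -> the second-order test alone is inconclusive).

Compute the Hessian H = grad^2 f:
  H = [[8, 1], [1, 4]]
Verify stationarity: grad f(x*) = H x* + g = (0, 0).
Eigenvalues of H: 3.7639, 8.2361.
Both eigenvalues > 0, so H is positive definite -> x* is a strict local min.

min


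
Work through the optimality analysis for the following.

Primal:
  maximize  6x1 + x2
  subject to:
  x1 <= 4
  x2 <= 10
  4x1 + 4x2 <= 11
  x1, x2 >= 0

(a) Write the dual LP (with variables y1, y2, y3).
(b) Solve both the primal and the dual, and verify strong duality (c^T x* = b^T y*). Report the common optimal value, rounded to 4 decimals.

The standard primal-dual pair for 'max c^T x s.t. A x <= b, x >= 0' is:
  Dual:  min b^T y  s.t.  A^T y >= c,  y >= 0.

So the dual LP is:
  minimize  4y1 + 10y2 + 11y3
  subject to:
    y1 + 4y3 >= 6
    y2 + 4y3 >= 1
    y1, y2, y3 >= 0

Solving the primal: x* = (2.75, 0).
  primal value c^T x* = 16.5.
Solving the dual: y* = (0, 0, 1.5).
  dual value b^T y* = 16.5.
Strong duality: c^T x* = b^T y*. Confirmed.

16.5


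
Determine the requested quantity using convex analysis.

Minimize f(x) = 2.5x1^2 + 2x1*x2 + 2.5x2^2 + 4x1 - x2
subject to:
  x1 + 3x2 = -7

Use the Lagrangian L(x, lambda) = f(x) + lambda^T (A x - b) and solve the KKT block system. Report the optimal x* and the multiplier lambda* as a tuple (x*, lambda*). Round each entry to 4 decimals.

Form the Lagrangian:
  L(x, lambda) = (1/2) x^T Q x + c^T x + lambda^T (A x - b)
Stationarity (grad_x L = 0): Q x + c + A^T lambda = 0.
Primal feasibility: A x = b.

This gives the KKT block system:
  [ Q   A^T ] [ x     ]   [-c ]
  [ A    0  ] [ lambda ] = [ b ]

Solving the linear system:
  x*      = (-0.8421, -2.0526)
  lambda* = (4.3158)
  f(x*)   = 14.4474

x* = (-0.8421, -2.0526), lambda* = (4.3158)


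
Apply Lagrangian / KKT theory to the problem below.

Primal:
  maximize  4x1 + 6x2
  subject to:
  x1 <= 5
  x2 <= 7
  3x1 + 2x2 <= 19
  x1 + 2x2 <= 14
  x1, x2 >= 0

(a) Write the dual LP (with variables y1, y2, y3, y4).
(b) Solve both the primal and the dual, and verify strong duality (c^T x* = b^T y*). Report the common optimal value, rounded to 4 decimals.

The standard primal-dual pair for 'max c^T x s.t. A x <= b, x >= 0' is:
  Dual:  min b^T y  s.t.  A^T y >= c,  y >= 0.

So the dual LP is:
  minimize  5y1 + 7y2 + 19y3 + 14y4
  subject to:
    y1 + 3y3 + y4 >= 4
    y2 + 2y3 + 2y4 >= 6
    y1, y2, y3, y4 >= 0

Solving the primal: x* = (2.5, 5.75).
  primal value c^T x* = 44.5.
Solving the dual: y* = (0, 0, 0.5, 2.5).
  dual value b^T y* = 44.5.
Strong duality: c^T x* = b^T y*. Confirmed.

44.5


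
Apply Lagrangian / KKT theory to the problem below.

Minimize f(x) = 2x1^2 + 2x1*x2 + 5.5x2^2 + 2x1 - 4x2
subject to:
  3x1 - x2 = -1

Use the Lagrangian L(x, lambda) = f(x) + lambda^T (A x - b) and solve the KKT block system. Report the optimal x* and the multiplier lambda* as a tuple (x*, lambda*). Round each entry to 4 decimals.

Form the Lagrangian:
  L(x, lambda) = (1/2) x^T Q x + c^T x + lambda^T (A x - b)
Stationarity (grad_x L = 0): Q x + c + A^T lambda = 0.
Primal feasibility: A x = b.

This gives the KKT block system:
  [ Q   A^T ] [ x     ]   [-c ]
  [ A    0  ] [ lambda ] = [ b ]

Solving the linear system:
  x*      = (-0.2174, 0.3478)
  lambda* = (-0.6087)
  f(x*)   = -1.2174

x* = (-0.2174, 0.3478), lambda* = (-0.6087)


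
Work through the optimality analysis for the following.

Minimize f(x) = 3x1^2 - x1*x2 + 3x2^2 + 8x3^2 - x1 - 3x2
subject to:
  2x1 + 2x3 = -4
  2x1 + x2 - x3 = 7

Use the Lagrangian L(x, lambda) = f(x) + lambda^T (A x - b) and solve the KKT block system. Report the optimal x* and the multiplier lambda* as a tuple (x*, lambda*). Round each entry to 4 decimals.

Form the Lagrangian:
  L(x, lambda) = (1/2) x^T Q x + c^T x + lambda^T (A x - b)
Stationarity (grad_x L = 0): Q x + c + A^T lambda = 0.
Primal feasibility: A x = b.

This gives the KKT block system:
  [ Q   A^T ] [ x     ]   [-c ]
  [ A    0  ] [ lambda ] = [ b ]

Solving the linear system:
  x*      = (0.6707, 2.9878, -2.6707)
  lambda* = (14.2378, -14.2561)
  f(x*)   = 73.5549

x* = (0.6707, 2.9878, -2.6707), lambda* = (14.2378, -14.2561)


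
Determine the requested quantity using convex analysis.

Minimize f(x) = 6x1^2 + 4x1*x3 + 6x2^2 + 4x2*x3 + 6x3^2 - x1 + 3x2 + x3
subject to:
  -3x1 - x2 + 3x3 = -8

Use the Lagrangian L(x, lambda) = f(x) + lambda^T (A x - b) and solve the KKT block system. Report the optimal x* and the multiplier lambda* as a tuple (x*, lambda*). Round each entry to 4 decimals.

Form the Lagrangian:
  L(x, lambda) = (1/2) x^T Q x + c^T x + lambda^T (A x - b)
Stationarity (grad_x L = 0): Q x + c + A^T lambda = 0.
Primal feasibility: A x = b.

This gives the KKT block system:
  [ Q   A^T ] [ x     ]   [-c ]
  [ A    0  ] [ lambda ] = [ b ]

Solving the linear system:
  x*      = (1.2113, 0.4184, -1.3159)
  lambda* = (2.7573)
  f(x*)   = 10.3933

x* = (1.2113, 0.4184, -1.3159), lambda* = (2.7573)


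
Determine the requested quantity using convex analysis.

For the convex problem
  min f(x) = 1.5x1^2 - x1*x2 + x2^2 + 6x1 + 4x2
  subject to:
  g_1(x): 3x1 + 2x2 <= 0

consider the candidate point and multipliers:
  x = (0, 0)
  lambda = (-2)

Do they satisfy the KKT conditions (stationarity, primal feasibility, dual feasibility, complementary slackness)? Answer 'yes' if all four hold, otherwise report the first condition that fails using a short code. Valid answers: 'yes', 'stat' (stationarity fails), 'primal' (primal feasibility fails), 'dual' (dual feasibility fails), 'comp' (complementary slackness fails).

Gradient of f: grad f(x) = Q x + c = (6, 4)
Constraint values g_i(x) = a_i^T x - b_i:
  g_1((0, 0)) = 0
Stationarity residual: grad f(x) + sum_i lambda_i a_i = (0, 0)
  -> stationarity OK
Primal feasibility (all g_i <= 0): OK
Dual feasibility (all lambda_i >= 0): FAILS
Complementary slackness (lambda_i * g_i(x) = 0 for all i): OK

Verdict: the first failing condition is dual_feasibility -> dual.

dual


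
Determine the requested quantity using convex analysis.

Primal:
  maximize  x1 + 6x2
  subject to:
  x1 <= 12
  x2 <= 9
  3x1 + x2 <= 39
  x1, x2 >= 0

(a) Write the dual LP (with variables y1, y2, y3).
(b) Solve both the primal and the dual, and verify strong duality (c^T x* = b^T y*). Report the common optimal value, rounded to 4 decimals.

The standard primal-dual pair for 'max c^T x s.t. A x <= b, x >= 0' is:
  Dual:  min b^T y  s.t.  A^T y >= c,  y >= 0.

So the dual LP is:
  minimize  12y1 + 9y2 + 39y3
  subject to:
    y1 + 3y3 >= 1
    y2 + y3 >= 6
    y1, y2, y3 >= 0

Solving the primal: x* = (10, 9).
  primal value c^T x* = 64.
Solving the dual: y* = (0, 5.6667, 0.3333).
  dual value b^T y* = 64.
Strong duality: c^T x* = b^T y*. Confirmed.

64


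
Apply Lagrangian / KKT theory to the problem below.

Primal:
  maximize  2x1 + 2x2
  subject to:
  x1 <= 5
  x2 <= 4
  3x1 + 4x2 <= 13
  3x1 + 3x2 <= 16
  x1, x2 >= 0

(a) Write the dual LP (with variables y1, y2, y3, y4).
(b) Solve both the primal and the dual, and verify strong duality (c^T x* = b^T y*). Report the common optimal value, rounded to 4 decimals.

The standard primal-dual pair for 'max c^T x s.t. A x <= b, x >= 0' is:
  Dual:  min b^T y  s.t.  A^T y >= c,  y >= 0.

So the dual LP is:
  minimize  5y1 + 4y2 + 13y3 + 16y4
  subject to:
    y1 + 3y3 + 3y4 >= 2
    y2 + 4y3 + 3y4 >= 2
    y1, y2, y3, y4 >= 0

Solving the primal: x* = (4.3333, 0).
  primal value c^T x* = 8.6667.
Solving the dual: y* = (0, 0, 0.6667, 0).
  dual value b^T y* = 8.6667.
Strong duality: c^T x* = b^T y*. Confirmed.

8.6667


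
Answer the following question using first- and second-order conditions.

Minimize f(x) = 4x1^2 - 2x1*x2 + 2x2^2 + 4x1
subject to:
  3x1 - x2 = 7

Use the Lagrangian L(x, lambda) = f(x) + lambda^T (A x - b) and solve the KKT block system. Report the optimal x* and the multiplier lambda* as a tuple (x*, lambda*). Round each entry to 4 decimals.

Form the Lagrangian:
  L(x, lambda) = (1/2) x^T Q x + c^T x + lambda^T (A x - b)
Stationarity (grad_x L = 0): Q x + c + A^T lambda = 0.
Primal feasibility: A x = b.

This gives the KKT block system:
  [ Q   A^T ] [ x     ]   [-c ]
  [ A    0  ] [ lambda ] = [ b ]

Solving the linear system:
  x*      = (2.0625, -0.8125)
  lambda* = (-7.375)
  f(x*)   = 29.9375

x* = (2.0625, -0.8125), lambda* = (-7.375)


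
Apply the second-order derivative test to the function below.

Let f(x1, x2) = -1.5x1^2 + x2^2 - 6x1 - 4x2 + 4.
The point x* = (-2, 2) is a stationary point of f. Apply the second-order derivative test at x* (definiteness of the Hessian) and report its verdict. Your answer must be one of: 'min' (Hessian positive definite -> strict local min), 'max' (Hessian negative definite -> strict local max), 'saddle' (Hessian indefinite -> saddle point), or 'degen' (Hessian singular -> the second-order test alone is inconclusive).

Compute the Hessian H = grad^2 f:
  H = [[-3, 0], [0, 2]]
Verify stationarity: grad f(x*) = H x* + g = (0, 0).
Eigenvalues of H: -3, 2.
Eigenvalues have mixed signs, so H is indefinite -> x* is a saddle point.

saddle


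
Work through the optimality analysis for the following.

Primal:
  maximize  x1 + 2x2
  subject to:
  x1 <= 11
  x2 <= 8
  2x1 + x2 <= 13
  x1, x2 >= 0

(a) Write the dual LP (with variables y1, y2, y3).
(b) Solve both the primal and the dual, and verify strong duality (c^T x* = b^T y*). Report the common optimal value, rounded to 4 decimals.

The standard primal-dual pair for 'max c^T x s.t. A x <= b, x >= 0' is:
  Dual:  min b^T y  s.t.  A^T y >= c,  y >= 0.

So the dual LP is:
  minimize  11y1 + 8y2 + 13y3
  subject to:
    y1 + 2y3 >= 1
    y2 + y3 >= 2
    y1, y2, y3 >= 0

Solving the primal: x* = (2.5, 8).
  primal value c^T x* = 18.5.
Solving the dual: y* = (0, 1.5, 0.5).
  dual value b^T y* = 18.5.
Strong duality: c^T x* = b^T y*. Confirmed.

18.5


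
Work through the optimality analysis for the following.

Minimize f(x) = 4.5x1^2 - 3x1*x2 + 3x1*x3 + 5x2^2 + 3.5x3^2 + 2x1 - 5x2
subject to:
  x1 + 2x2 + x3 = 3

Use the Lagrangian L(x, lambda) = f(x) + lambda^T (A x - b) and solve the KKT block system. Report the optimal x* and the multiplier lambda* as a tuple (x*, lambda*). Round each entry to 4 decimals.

Form the Lagrangian:
  L(x, lambda) = (1/2) x^T Q x + c^T x + lambda^T (A x - b)
Stationarity (grad_x L = 0): Q x + c + A^T lambda = 0.
Primal feasibility: A x = b.

This gives the KKT block system:
  [ Q   A^T ] [ x     ]   [-c ]
  [ A    0  ] [ lambda ] = [ b ]

Solving the linear system:
  x*      = (0.4085, 1.1831, 0.2254)
  lambda* = (-2.8028)
  f(x*)   = 1.6549

x* = (0.4085, 1.1831, 0.2254), lambda* = (-2.8028)


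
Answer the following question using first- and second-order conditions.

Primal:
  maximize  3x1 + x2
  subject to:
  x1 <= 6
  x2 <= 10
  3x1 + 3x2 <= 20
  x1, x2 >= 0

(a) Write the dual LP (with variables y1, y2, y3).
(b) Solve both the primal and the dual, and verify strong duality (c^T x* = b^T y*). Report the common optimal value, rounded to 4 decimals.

The standard primal-dual pair for 'max c^T x s.t. A x <= b, x >= 0' is:
  Dual:  min b^T y  s.t.  A^T y >= c,  y >= 0.

So the dual LP is:
  minimize  6y1 + 10y2 + 20y3
  subject to:
    y1 + 3y3 >= 3
    y2 + 3y3 >= 1
    y1, y2, y3 >= 0

Solving the primal: x* = (6, 0.6667).
  primal value c^T x* = 18.6667.
Solving the dual: y* = (2, 0, 0.3333).
  dual value b^T y* = 18.6667.
Strong duality: c^T x* = b^T y*. Confirmed.

18.6667


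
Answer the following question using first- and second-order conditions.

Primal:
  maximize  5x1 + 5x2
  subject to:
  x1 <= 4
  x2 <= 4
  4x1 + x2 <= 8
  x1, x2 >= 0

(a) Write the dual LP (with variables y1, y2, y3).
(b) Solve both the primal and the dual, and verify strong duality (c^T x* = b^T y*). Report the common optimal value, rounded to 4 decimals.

The standard primal-dual pair for 'max c^T x s.t. A x <= b, x >= 0' is:
  Dual:  min b^T y  s.t.  A^T y >= c,  y >= 0.

So the dual LP is:
  minimize  4y1 + 4y2 + 8y3
  subject to:
    y1 + 4y3 >= 5
    y2 + y3 >= 5
    y1, y2, y3 >= 0

Solving the primal: x* = (1, 4).
  primal value c^T x* = 25.
Solving the dual: y* = (0, 3.75, 1.25).
  dual value b^T y* = 25.
Strong duality: c^T x* = b^T y*. Confirmed.

25


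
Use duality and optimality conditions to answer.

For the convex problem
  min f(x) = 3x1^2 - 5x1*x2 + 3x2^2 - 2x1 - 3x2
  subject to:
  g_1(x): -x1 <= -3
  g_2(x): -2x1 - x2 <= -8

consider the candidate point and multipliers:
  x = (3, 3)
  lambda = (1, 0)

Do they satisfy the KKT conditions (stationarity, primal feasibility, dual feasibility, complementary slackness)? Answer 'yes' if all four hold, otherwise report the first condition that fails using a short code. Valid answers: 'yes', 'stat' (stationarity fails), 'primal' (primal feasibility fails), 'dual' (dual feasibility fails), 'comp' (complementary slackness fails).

Gradient of f: grad f(x) = Q x + c = (1, 0)
Constraint values g_i(x) = a_i^T x - b_i:
  g_1((3, 3)) = 0
  g_2((3, 3)) = -1
Stationarity residual: grad f(x) + sum_i lambda_i a_i = (0, 0)
  -> stationarity OK
Primal feasibility (all g_i <= 0): OK
Dual feasibility (all lambda_i >= 0): OK
Complementary slackness (lambda_i * g_i(x) = 0 for all i): OK

Verdict: yes, KKT holds.

yes


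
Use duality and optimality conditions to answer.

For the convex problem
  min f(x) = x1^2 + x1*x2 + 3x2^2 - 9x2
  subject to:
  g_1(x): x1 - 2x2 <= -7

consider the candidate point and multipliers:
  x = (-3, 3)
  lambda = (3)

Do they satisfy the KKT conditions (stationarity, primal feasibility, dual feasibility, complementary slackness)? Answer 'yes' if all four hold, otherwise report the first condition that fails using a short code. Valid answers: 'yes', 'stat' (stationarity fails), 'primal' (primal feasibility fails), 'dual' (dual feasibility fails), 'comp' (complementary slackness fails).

Gradient of f: grad f(x) = Q x + c = (-3, 6)
Constraint values g_i(x) = a_i^T x - b_i:
  g_1((-3, 3)) = -2
Stationarity residual: grad f(x) + sum_i lambda_i a_i = (0, 0)
  -> stationarity OK
Primal feasibility (all g_i <= 0): OK
Dual feasibility (all lambda_i >= 0): OK
Complementary slackness (lambda_i * g_i(x) = 0 for all i): FAILS

Verdict: the first failing condition is complementary_slackness -> comp.

comp


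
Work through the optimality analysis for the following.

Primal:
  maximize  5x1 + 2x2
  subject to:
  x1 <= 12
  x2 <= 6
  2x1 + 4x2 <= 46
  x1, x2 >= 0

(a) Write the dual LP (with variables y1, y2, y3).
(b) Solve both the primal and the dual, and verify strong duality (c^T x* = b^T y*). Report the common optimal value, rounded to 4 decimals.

The standard primal-dual pair for 'max c^T x s.t. A x <= b, x >= 0' is:
  Dual:  min b^T y  s.t.  A^T y >= c,  y >= 0.

So the dual LP is:
  minimize  12y1 + 6y2 + 46y3
  subject to:
    y1 + 2y3 >= 5
    y2 + 4y3 >= 2
    y1, y2, y3 >= 0

Solving the primal: x* = (12, 5.5).
  primal value c^T x* = 71.
Solving the dual: y* = (4, 0, 0.5).
  dual value b^T y* = 71.
Strong duality: c^T x* = b^T y*. Confirmed.

71


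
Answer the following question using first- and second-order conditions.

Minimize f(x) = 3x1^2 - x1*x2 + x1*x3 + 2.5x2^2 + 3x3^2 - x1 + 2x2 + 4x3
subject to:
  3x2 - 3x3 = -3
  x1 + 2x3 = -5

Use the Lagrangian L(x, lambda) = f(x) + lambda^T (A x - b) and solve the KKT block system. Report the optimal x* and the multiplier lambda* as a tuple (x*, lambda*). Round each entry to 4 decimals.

Form the Lagrangian:
  L(x, lambda) = (1/2) x^T Q x + c^T x + lambda^T (A x - b)
Stationarity (grad_x L = 0): Q x + c + A^T lambda = 0.
Primal feasibility: A x = b.

This gives the KKT block system:
  [ Q   A^T ] [ x     ]   [-c ]
  [ A    0  ] [ lambda ] = [ b ]

Solving the linear system:
  x*      = (-1.5143, -2.7429, -1.7429)
  lambda* = (3.4, 9.0857)
  f(x*)   = 22.3429

x* = (-1.5143, -2.7429, -1.7429), lambda* = (3.4, 9.0857)


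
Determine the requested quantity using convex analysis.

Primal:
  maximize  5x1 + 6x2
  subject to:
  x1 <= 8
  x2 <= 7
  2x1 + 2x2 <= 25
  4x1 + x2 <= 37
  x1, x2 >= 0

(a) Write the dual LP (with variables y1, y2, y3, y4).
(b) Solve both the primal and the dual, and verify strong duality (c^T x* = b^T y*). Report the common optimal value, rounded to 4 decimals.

The standard primal-dual pair for 'max c^T x s.t. A x <= b, x >= 0' is:
  Dual:  min b^T y  s.t.  A^T y >= c,  y >= 0.

So the dual LP is:
  minimize  8y1 + 7y2 + 25y3 + 37y4
  subject to:
    y1 + 2y3 + 4y4 >= 5
    y2 + 2y3 + y4 >= 6
    y1, y2, y3, y4 >= 0

Solving the primal: x* = (5.5, 7).
  primal value c^T x* = 69.5.
Solving the dual: y* = (0, 1, 2.5, 0).
  dual value b^T y* = 69.5.
Strong duality: c^T x* = b^T y*. Confirmed.

69.5


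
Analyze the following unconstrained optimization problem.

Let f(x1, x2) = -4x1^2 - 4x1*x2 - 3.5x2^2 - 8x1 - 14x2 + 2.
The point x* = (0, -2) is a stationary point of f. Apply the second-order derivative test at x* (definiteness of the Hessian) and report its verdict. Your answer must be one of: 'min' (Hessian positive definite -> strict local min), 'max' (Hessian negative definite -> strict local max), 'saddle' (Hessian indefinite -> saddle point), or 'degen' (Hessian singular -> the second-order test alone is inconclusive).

Compute the Hessian H = grad^2 f:
  H = [[-8, -4], [-4, -7]]
Verify stationarity: grad f(x*) = H x* + g = (0, 0).
Eigenvalues of H: -11.5311, -3.4689.
Both eigenvalues < 0, so H is negative definite -> x* is a strict local max.

max


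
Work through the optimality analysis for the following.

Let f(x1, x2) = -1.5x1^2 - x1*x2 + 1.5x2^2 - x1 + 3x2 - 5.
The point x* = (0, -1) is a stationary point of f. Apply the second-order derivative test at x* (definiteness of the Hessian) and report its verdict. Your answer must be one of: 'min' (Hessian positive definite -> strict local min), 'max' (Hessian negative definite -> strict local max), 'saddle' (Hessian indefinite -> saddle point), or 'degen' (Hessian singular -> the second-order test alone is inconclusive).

Compute the Hessian H = grad^2 f:
  H = [[-3, -1], [-1, 3]]
Verify stationarity: grad f(x*) = H x* + g = (0, 0).
Eigenvalues of H: -3.1623, 3.1623.
Eigenvalues have mixed signs, so H is indefinite -> x* is a saddle point.

saddle


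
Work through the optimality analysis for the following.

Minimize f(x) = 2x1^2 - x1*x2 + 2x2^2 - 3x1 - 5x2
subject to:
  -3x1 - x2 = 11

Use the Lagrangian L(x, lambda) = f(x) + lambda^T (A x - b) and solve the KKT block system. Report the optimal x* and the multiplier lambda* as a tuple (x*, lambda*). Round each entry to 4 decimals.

Form the Lagrangian:
  L(x, lambda) = (1/2) x^T Q x + c^T x + lambda^T (A x - b)
Stationarity (grad_x L = 0): Q x + c + A^T lambda = 0.
Primal feasibility: A x = b.

This gives the KKT block system:
  [ Q   A^T ] [ x     ]   [-c ]
  [ A    0  ] [ lambda ] = [ b ]

Solving the linear system:
  x*      = (-3.3696, -0.8913)
  lambda* = (-5.1957)
  f(x*)   = 35.8587

x* = (-3.3696, -0.8913), lambda* = (-5.1957)


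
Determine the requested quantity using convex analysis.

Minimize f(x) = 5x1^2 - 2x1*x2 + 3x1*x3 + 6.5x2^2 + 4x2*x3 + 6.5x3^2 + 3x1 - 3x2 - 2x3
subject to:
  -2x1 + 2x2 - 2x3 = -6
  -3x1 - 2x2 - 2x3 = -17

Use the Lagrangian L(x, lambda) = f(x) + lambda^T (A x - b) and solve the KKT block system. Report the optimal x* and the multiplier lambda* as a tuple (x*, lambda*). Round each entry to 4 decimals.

Form the Lagrangian:
  L(x, lambda) = (1/2) x^T Q x + c^T x + lambda^T (A x - b)
Stationarity (grad_x L = 0): Q x + c + A^T lambda = 0.
Primal feasibility: A x = b.

This gives the KKT block system:
  [ Q   A^T ] [ x     ]   [-c ]
  [ A    0  ] [ lambda ] = [ b ]

Solving the linear system:
  x*      = (3.8295, 1.7926, 0.9631)
  lambda* = (3.1705, 11.4194)
  f(x*)   = 108.6682

x* = (3.8295, 1.7926, 0.9631), lambda* = (3.1705, 11.4194)


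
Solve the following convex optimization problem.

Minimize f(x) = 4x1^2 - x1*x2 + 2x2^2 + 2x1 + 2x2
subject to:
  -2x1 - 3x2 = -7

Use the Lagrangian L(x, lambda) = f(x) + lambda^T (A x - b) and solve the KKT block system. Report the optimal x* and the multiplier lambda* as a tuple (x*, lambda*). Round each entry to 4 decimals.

Form the Lagrangian:
  L(x, lambda) = (1/2) x^T Q x + c^T x + lambda^T (A x - b)
Stationarity (grad_x L = 0): Q x + c + A^T lambda = 0.
Primal feasibility: A x = b.

This gives the KKT block system:
  [ Q   A^T ] [ x     ]   [-c ]
  [ A    0  ] [ lambda ] = [ b ]

Solving the linear system:
  x*      = (0.71, 1.86)
  lambda* = (2.91)
  f(x*)   = 12.755

x* = (0.71, 1.86), lambda* = (2.91)


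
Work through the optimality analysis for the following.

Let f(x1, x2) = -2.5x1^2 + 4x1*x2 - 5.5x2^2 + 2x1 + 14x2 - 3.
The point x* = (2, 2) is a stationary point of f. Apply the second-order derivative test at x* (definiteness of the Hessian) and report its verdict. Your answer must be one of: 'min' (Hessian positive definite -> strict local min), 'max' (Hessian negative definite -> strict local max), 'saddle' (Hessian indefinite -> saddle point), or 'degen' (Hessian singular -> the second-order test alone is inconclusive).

Compute the Hessian H = grad^2 f:
  H = [[-5, 4], [4, -11]]
Verify stationarity: grad f(x*) = H x* + g = (0, 0).
Eigenvalues of H: -13, -3.
Both eigenvalues < 0, so H is negative definite -> x* is a strict local max.

max


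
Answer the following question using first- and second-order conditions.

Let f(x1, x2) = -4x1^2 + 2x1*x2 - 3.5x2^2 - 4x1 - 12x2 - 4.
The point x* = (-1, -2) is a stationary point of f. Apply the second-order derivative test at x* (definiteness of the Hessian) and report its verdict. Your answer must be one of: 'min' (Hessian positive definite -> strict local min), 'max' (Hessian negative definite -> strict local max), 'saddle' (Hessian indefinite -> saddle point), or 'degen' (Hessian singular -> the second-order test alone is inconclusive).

Compute the Hessian H = grad^2 f:
  H = [[-8, 2], [2, -7]]
Verify stationarity: grad f(x*) = H x* + g = (0, 0).
Eigenvalues of H: -9.5616, -5.4384.
Both eigenvalues < 0, so H is negative definite -> x* is a strict local max.

max


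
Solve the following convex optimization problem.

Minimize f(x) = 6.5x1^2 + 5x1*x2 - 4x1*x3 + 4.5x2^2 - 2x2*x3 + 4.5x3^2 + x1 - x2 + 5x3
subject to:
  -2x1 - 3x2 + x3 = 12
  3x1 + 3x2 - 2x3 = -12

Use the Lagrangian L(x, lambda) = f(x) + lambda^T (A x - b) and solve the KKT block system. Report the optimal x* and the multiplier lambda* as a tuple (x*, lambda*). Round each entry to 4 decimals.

Form the Lagrangian:
  L(x, lambda) = (1/2) x^T Q x + c^T x + lambda^T (A x - b)
Stationarity (grad_x L = 0): Q x + c + A^T lambda = 0.
Primal feasibility: A x = b.

This gives the KKT block system:
  [ Q   A^T ] [ x     ]   [-c ]
  [ A    0  ] [ lambda ] = [ b ]

Solving the linear system:
  x*      = (-0.4872, -3.8376, -0.4872)
  lambda* = (-14.4274, -2.094)
  f(x*)   = 74.4573

x* = (-0.4872, -3.8376, -0.4872), lambda* = (-14.4274, -2.094)


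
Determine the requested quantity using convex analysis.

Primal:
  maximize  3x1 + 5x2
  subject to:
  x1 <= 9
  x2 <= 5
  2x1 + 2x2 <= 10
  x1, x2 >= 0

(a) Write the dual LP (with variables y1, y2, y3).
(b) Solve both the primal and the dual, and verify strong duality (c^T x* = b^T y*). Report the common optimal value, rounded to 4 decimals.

The standard primal-dual pair for 'max c^T x s.t. A x <= b, x >= 0' is:
  Dual:  min b^T y  s.t.  A^T y >= c,  y >= 0.

So the dual LP is:
  minimize  9y1 + 5y2 + 10y3
  subject to:
    y1 + 2y3 >= 3
    y2 + 2y3 >= 5
    y1, y2, y3 >= 0

Solving the primal: x* = (0, 5).
  primal value c^T x* = 25.
Solving the dual: y* = (0, 2, 1.5).
  dual value b^T y* = 25.
Strong duality: c^T x* = b^T y*. Confirmed.

25


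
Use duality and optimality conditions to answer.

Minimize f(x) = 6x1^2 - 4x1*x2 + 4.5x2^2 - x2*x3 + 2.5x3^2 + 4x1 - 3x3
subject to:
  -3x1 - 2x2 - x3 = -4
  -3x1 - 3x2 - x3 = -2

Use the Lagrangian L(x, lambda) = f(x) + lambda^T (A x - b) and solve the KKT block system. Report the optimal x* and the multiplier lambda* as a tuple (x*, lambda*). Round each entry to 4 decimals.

Form the Lagrangian:
  L(x, lambda) = (1/2) x^T Q x + c^T x + lambda^T (A x - b)
Stationarity (grad_x L = 0): Q x + c + A^T lambda = 0.
Primal feasibility: A x = b.

This gives the KKT block system:
  [ Q   A^T ] [ x     ]   [-c ]
  [ A    0  ] [ lambda ] = [ b ]

Solving the linear system:
  x*      = (1.8421, -2, 2.4737)
  lambda* = (61.9474, -50.5789)
  f(x*)   = 73.2895

x* = (1.8421, -2, 2.4737), lambda* = (61.9474, -50.5789)


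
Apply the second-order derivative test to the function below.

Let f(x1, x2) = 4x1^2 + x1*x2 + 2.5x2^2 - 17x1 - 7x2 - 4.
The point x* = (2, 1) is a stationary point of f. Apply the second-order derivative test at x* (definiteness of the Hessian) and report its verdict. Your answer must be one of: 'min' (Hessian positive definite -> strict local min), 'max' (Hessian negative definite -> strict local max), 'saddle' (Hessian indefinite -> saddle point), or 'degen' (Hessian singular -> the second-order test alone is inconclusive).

Compute the Hessian H = grad^2 f:
  H = [[8, 1], [1, 5]]
Verify stationarity: grad f(x*) = H x* + g = (0, 0).
Eigenvalues of H: 4.6972, 8.3028.
Both eigenvalues > 0, so H is positive definite -> x* is a strict local min.

min


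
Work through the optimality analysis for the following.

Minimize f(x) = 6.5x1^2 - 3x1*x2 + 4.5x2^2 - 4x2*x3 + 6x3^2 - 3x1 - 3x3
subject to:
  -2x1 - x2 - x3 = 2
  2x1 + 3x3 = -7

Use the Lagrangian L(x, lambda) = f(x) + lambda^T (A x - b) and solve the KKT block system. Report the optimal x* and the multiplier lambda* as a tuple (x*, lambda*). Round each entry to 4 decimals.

Form the Lagrangian:
  L(x, lambda) = (1/2) x^T Q x + c^T x + lambda^T (A x - b)
Stationarity (grad_x L = 0): Q x + c + A^T lambda = 0.
Primal feasibility: A x = b.

This gives the KKT block system:
  [ Q   A^T ] [ x     ]   [-c ]
  [ A    0  ] [ lambda ] = [ b ]

Solving the linear system:
  x*      = (-0.0315, 0.3754, -2.3123)
  lambda* = (12.7224, 14.9905)
  f(x*)   = 43.2603

x* = (-0.0315, 0.3754, -2.3123), lambda* = (12.7224, 14.9905)


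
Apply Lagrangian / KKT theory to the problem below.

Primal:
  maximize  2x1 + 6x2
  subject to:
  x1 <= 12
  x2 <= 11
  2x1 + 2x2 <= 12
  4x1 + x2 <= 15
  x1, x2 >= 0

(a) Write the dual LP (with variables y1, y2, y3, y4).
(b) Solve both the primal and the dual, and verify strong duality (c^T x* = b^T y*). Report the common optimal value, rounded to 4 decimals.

The standard primal-dual pair for 'max c^T x s.t. A x <= b, x >= 0' is:
  Dual:  min b^T y  s.t.  A^T y >= c,  y >= 0.

So the dual LP is:
  minimize  12y1 + 11y2 + 12y3 + 15y4
  subject to:
    y1 + 2y3 + 4y4 >= 2
    y2 + 2y3 + y4 >= 6
    y1, y2, y3, y4 >= 0

Solving the primal: x* = (0, 6).
  primal value c^T x* = 36.
Solving the dual: y* = (0, 0, 3, 0).
  dual value b^T y* = 36.
Strong duality: c^T x* = b^T y*. Confirmed.

36


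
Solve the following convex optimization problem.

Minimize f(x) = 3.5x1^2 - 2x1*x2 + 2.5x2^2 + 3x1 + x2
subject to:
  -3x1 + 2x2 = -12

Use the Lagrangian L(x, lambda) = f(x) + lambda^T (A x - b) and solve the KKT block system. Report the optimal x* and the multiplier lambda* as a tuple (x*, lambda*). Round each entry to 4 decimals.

Form the Lagrangian:
  L(x, lambda) = (1/2) x^T Q x + c^T x + lambda^T (A x - b)
Stationarity (grad_x L = 0): Q x + c + A^T lambda = 0.
Primal feasibility: A x = b.

This gives the KKT block system:
  [ Q   A^T ] [ x     ]   [-c ]
  [ A    0  ] [ lambda ] = [ b ]

Solving the linear system:
  x*      = (2.3265, -2.5102)
  lambda* = (8.102)
  f(x*)   = 50.8469

x* = (2.3265, -2.5102), lambda* = (8.102)


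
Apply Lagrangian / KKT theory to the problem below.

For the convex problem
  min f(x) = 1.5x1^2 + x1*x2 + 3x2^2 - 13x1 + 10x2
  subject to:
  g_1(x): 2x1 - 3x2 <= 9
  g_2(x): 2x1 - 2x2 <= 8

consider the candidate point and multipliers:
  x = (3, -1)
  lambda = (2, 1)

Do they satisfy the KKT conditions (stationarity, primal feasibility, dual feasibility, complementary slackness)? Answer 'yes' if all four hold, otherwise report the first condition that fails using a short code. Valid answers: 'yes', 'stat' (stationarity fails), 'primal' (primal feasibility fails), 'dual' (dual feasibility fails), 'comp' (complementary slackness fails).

Gradient of f: grad f(x) = Q x + c = (-5, 7)
Constraint values g_i(x) = a_i^T x - b_i:
  g_1((3, -1)) = 0
  g_2((3, -1)) = 0
Stationarity residual: grad f(x) + sum_i lambda_i a_i = (1, -1)
  -> stationarity FAILS
Primal feasibility (all g_i <= 0): OK
Dual feasibility (all lambda_i >= 0): OK
Complementary slackness (lambda_i * g_i(x) = 0 for all i): OK

Verdict: the first failing condition is stationarity -> stat.

stat


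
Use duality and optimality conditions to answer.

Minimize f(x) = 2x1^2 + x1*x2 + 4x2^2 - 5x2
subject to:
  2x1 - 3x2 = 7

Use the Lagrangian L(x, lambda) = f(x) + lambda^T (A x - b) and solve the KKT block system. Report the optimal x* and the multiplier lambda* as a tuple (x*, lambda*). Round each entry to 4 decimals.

Form the Lagrangian:
  L(x, lambda) = (1/2) x^T Q x + c^T x + lambda^T (A x - b)
Stationarity (grad_x L = 0): Q x + c + A^T lambda = 0.
Primal feasibility: A x = b.

This gives the KKT block system:
  [ Q   A^T ] [ x     ]   [-c ]
  [ A    0  ] [ lambda ] = [ b ]

Solving the linear system:
  x*      = (2.0375, -0.975)
  lambda* = (-3.5875)
  f(x*)   = 14.9938

x* = (2.0375, -0.975), lambda* = (-3.5875)


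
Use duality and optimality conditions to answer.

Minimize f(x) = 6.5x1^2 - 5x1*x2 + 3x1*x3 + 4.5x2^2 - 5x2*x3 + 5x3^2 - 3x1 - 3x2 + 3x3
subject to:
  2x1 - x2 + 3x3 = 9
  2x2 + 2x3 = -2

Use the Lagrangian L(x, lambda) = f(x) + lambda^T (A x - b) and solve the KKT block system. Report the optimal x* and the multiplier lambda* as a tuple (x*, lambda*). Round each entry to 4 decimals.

Form the Lagrangian:
  L(x, lambda) = (1/2) x^T Q x + c^T x + lambda^T (A x - b)
Stationarity (grad_x L = 0): Q x + c + A^T lambda = 0.
Primal feasibility: A x = b.

This gives the KKT block system:
  [ Q   A^T ] [ x     ]   [-c ]
  [ A    0  ] [ lambda ] = [ b ]

Solving the linear system:
  x*      = (1.7143, -2.1429, 1.1429)
  lambda* = (-16.7143, 9.9286)
  f(x*)   = 87.5

x* = (1.7143, -2.1429, 1.1429), lambda* = (-16.7143, 9.9286)


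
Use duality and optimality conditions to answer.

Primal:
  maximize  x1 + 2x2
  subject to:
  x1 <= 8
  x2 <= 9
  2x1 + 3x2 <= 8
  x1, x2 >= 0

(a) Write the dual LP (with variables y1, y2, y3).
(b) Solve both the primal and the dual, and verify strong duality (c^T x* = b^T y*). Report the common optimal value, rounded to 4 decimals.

The standard primal-dual pair for 'max c^T x s.t. A x <= b, x >= 0' is:
  Dual:  min b^T y  s.t.  A^T y >= c,  y >= 0.

So the dual LP is:
  minimize  8y1 + 9y2 + 8y3
  subject to:
    y1 + 2y3 >= 1
    y2 + 3y3 >= 2
    y1, y2, y3 >= 0

Solving the primal: x* = (0, 2.6667).
  primal value c^T x* = 5.3333.
Solving the dual: y* = (0, 0, 0.6667).
  dual value b^T y* = 5.3333.
Strong duality: c^T x* = b^T y*. Confirmed.

5.3333


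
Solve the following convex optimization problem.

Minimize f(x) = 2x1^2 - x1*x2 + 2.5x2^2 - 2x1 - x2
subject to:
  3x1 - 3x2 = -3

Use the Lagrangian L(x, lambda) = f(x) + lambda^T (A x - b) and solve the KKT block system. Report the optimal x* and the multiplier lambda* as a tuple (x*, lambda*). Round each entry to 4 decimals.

Form the Lagrangian:
  L(x, lambda) = (1/2) x^T Q x + c^T x + lambda^T (A x - b)
Stationarity (grad_x L = 0): Q x + c + A^T lambda = 0.
Primal feasibility: A x = b.

This gives the KKT block system:
  [ Q   A^T ] [ x     ]   [-c ]
  [ A    0  ] [ lambda ] = [ b ]

Solving the linear system:
  x*      = (-0.1429, 0.8571)
  lambda* = (1.1429)
  f(x*)   = 1.4286

x* = (-0.1429, 0.8571), lambda* = (1.1429)


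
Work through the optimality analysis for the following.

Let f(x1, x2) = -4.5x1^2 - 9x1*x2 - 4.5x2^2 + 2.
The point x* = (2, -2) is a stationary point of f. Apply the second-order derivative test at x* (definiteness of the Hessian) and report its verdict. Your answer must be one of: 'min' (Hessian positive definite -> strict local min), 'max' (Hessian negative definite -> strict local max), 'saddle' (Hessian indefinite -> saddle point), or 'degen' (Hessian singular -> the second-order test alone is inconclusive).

Compute the Hessian H = grad^2 f:
  H = [[-9, -9], [-9, -9]]
Verify stationarity: grad f(x*) = H x* + g = (0, 0).
Eigenvalues of H: -18, 0.
H has a zero eigenvalue (singular; negative semidefinite but not definite), so H is neither positive definite, negative definite, nor indefinite. The second-order test alone is inconclusive -> degen.
(Indeed, f is constant along the null direction of H through x*, so x* is not a strict local extremum.)

degen


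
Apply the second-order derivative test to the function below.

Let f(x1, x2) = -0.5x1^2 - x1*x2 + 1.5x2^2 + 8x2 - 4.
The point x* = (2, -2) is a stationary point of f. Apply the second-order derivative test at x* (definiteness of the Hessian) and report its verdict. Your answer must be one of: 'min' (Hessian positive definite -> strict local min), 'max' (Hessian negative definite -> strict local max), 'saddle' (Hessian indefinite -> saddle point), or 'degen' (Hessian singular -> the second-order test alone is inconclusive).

Compute the Hessian H = grad^2 f:
  H = [[-1, -1], [-1, 3]]
Verify stationarity: grad f(x*) = H x* + g = (0, 0).
Eigenvalues of H: -1.2361, 3.2361.
Eigenvalues have mixed signs, so H is indefinite -> x* is a saddle point.

saddle


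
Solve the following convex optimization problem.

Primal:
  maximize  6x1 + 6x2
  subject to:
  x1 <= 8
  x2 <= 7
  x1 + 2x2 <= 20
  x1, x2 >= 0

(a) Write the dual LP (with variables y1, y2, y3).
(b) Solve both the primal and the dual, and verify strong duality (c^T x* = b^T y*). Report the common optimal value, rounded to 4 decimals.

The standard primal-dual pair for 'max c^T x s.t. A x <= b, x >= 0' is:
  Dual:  min b^T y  s.t.  A^T y >= c,  y >= 0.

So the dual LP is:
  minimize  8y1 + 7y2 + 20y3
  subject to:
    y1 + y3 >= 6
    y2 + 2y3 >= 6
    y1, y2, y3 >= 0

Solving the primal: x* = (8, 6).
  primal value c^T x* = 84.
Solving the dual: y* = (3, 0, 3).
  dual value b^T y* = 84.
Strong duality: c^T x* = b^T y*. Confirmed.

84


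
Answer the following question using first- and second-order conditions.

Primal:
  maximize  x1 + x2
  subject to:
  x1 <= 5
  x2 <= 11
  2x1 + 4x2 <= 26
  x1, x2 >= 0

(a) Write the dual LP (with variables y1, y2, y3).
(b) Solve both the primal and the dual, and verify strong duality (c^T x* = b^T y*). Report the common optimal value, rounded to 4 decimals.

The standard primal-dual pair for 'max c^T x s.t. A x <= b, x >= 0' is:
  Dual:  min b^T y  s.t.  A^T y >= c,  y >= 0.

So the dual LP is:
  minimize  5y1 + 11y2 + 26y3
  subject to:
    y1 + 2y3 >= 1
    y2 + 4y3 >= 1
    y1, y2, y3 >= 0

Solving the primal: x* = (5, 4).
  primal value c^T x* = 9.
Solving the dual: y* = (0.5, 0, 0.25).
  dual value b^T y* = 9.
Strong duality: c^T x* = b^T y*. Confirmed.

9


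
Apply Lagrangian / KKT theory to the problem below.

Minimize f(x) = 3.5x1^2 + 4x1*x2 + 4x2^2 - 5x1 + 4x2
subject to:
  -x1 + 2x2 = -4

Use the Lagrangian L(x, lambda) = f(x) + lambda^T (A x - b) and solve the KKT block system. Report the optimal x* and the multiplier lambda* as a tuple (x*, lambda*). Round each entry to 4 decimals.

Form the Lagrangian:
  L(x, lambda) = (1/2) x^T Q x + c^T x + lambda^T (A x - b)
Stationarity (grad_x L = 0): Q x + c + A^T lambda = 0.
Primal feasibility: A x = b.

This gives the KKT block system:
  [ Q   A^T ] [ x     ]   [-c ]
  [ A    0  ] [ lambda ] = [ b ]

Solving the linear system:
  x*      = (1.4615, -1.2692)
  lambda* = (0.1538)
  f(x*)   = -5.8846

x* = (1.4615, -1.2692), lambda* = (0.1538)


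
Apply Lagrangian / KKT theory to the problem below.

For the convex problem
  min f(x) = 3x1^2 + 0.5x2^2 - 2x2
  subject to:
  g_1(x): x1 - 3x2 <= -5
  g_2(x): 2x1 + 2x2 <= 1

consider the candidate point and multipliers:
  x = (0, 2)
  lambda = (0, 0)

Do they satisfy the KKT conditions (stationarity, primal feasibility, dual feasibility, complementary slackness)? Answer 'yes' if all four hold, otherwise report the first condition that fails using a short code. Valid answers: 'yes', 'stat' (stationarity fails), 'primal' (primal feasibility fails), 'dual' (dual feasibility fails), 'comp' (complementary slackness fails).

Gradient of f: grad f(x) = Q x + c = (0, 0)
Constraint values g_i(x) = a_i^T x - b_i:
  g_1((0, 2)) = -1
  g_2((0, 2)) = 3
Stationarity residual: grad f(x) + sum_i lambda_i a_i = (0, 0)
  -> stationarity OK
Primal feasibility (all g_i <= 0): FAILS
Dual feasibility (all lambda_i >= 0): OK
Complementary slackness (lambda_i * g_i(x) = 0 for all i): OK

Verdict: the first failing condition is primal_feasibility -> primal.

primal


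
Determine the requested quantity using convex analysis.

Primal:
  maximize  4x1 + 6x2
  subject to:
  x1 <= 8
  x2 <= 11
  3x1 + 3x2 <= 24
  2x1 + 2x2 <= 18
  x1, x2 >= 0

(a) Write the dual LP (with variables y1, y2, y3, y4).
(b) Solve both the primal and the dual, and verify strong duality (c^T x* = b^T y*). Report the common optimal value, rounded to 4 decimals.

The standard primal-dual pair for 'max c^T x s.t. A x <= b, x >= 0' is:
  Dual:  min b^T y  s.t.  A^T y >= c,  y >= 0.

So the dual LP is:
  minimize  8y1 + 11y2 + 24y3 + 18y4
  subject to:
    y1 + 3y3 + 2y4 >= 4
    y2 + 3y3 + 2y4 >= 6
    y1, y2, y3, y4 >= 0

Solving the primal: x* = (0, 8).
  primal value c^T x* = 48.
Solving the dual: y* = (0, 0, 2, 0).
  dual value b^T y* = 48.
Strong duality: c^T x* = b^T y*. Confirmed.

48
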